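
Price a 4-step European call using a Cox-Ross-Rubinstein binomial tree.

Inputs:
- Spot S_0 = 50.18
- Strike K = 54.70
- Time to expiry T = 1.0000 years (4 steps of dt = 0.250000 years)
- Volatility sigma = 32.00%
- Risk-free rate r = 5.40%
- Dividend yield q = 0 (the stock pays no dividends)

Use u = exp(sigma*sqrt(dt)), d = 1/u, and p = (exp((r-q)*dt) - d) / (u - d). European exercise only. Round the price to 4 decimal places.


Answer: Price = V(0,0) = 5.8863

Derivation:
dt = T/N = 0.250000
u = exp(sigma*sqrt(dt)) = 1.173511; d = 1/u = 0.852144
p = (exp((r-q)*dt) - d) / (u - d) = 0.502378
Discount per step: exp(-r*dt) = 0.986591
Stock lattice S(k, i) with i counting down-moves:
  k=0: S(0,0) = 50.1800
  k=1: S(1,0) = 58.8868; S(1,1) = 42.7606
  k=2: S(2,0) = 69.1043; S(2,1) = 50.1800; S(2,2) = 36.4382
  k=3: S(3,0) = 81.0946; S(3,1) = 58.8868; S(3,2) = 42.7606; S(3,3) = 31.0506
  k=4: S(4,0) = 95.1654; S(4,1) = 69.1043; S(4,2) = 50.1800; S(4,3) = 36.4382; S(4,4) = 26.4595
Terminal payoffs V(N, i) = max(S_T - K, 0):
  V(4,0) = 40.465411; V(4,1) = 14.404271; V(4,2) = 0.000000; V(4,3) = 0.000000; V(4,4) = 0.000000
Backward induction: V(k, i) = exp(-r*dt) * [p * V(k+1, i) + (1-p) * V(k+1, i+1)].
  V(3,0) = exp(-r*dt) * [p*40.465411 + (1-p)*14.404271] = 27.128101
  V(3,1) = exp(-r*dt) * [p*14.404271 + (1-p)*0.000000] = 7.139354
  V(3,2) = exp(-r*dt) * [p*0.000000 + (1-p)*0.000000] = 0.000000
  V(3,3) = exp(-r*dt) * [p*0.000000 + (1-p)*0.000000] = 0.000000
  V(2,0) = exp(-r*dt) * [p*27.128101 + (1-p)*7.139354] = 16.950872
  V(2,1) = exp(-r*dt) * [p*7.139354 + (1-p)*0.000000] = 3.538560
  V(2,2) = exp(-r*dt) * [p*0.000000 + (1-p)*0.000000] = 0.000000
  V(1,0) = exp(-r*dt) * [p*16.950872 + (1-p)*3.538560] = 10.138808
  V(1,1) = exp(-r*dt) * [p*3.538560 + (1-p)*0.000000] = 1.753857
  V(0,0) = exp(-r*dt) * [p*10.138808 + (1-p)*1.753857] = 5.886268


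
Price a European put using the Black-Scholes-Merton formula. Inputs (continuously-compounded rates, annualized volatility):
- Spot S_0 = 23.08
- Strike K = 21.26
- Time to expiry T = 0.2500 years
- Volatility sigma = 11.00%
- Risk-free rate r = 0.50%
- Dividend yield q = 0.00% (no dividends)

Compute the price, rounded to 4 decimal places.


Answer: Price = 0.0344

Derivation:
d1 = (ln(S/K) + (r - q + 0.5*sigma^2) * T) / (sigma * sqrt(T)) = 1.54366489
d2 = d1 - sigma * sqrt(T) = 1.48866489
exp(-rT) = 0.99875078; exp(-qT) = 1.00000000
P = K * exp(-rT) * N(-d2) - S_0 * exp(-qT) * N(-d1)
N(-d1) = 0.06133477; N(-d2) = 0.06828782
P = 21.2600 * 0.99875078 * 0.06828782 - 23.0800 * 1.00000000 * 0.06133477 = 0.0344


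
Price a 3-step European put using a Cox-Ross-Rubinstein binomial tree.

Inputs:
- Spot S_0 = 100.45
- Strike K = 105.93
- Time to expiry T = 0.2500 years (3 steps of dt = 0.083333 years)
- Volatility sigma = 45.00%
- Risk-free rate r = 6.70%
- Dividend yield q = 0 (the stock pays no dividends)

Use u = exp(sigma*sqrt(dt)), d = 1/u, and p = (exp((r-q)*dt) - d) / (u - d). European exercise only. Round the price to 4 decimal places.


dt = T/N = 0.083333
u = exp(sigma*sqrt(dt)) = 1.138719; d = 1/u = 0.878180
p = (exp((r-q)*dt) - d) / (u - d) = 0.489060
Discount per step: exp(-r*dt) = 0.994432
Stock lattice S(k, i) with i counting down-moves:
  k=0: S(0,0) = 100.4500
  k=1: S(1,0) = 114.3843; S(1,1) = 88.2132
  k=2: S(2,0) = 130.2516; S(2,1) = 100.4500; S(2,2) = 77.4670
  k=3: S(3,0) = 148.3199; S(3,1) = 114.3843; S(3,2) = 88.2132; S(3,3) = 68.0300
Terminal payoffs V(N, i) = max(K - S_T, 0):
  V(3,0) = 0.000000; V(3,1) = 0.000000; V(3,2) = 17.716829; V(3,3) = 37.900008
Backward induction: V(k, i) = exp(-r*dt) * [p * V(k+1, i) + (1-p) * V(k+1, i+1)].
  V(2,0) = exp(-r*dt) * [p*0.000000 + (1-p)*0.000000] = 0.000000
  V(2,1) = exp(-r*dt) * [p*0.000000 + (1-p)*17.716829] = 9.001844
  V(2,2) = exp(-r*dt) * [p*17.716829 + (1-p)*37.900008] = 27.873172
  V(1,0) = exp(-r*dt) * [p*0.000000 + (1-p)*9.001844] = 4.573798
  V(1,1) = exp(-r*dt) * [p*9.001844 + (1-p)*27.873172] = 18.540164
  V(0,0) = exp(-r*dt) * [p*4.573798 + (1-p)*18.540164] = 11.644583

Answer: Price = V(0,0) = 11.6446


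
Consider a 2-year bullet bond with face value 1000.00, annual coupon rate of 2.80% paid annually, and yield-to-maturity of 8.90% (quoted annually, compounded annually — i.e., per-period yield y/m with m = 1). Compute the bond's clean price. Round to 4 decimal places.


Coupon per period c = face * coupon_rate / m = 28.000000
Periods per year m = 1; per-period yield y/m = 0.089000
Number of cashflows N = 2
Cashflows (t years, CF_t, discount factor 1/(1+y/m)^(m*t), PV):
  t = 1.0000: CF_t = 28.000000, DF = 0.918274, PV = 25.711662
  t = 2.0000: CF_t = 1028.000000, DF = 0.843226, PV = 866.836830
Price P = sum_t PV_t = 892.548492

Answer: Price = 892.5485


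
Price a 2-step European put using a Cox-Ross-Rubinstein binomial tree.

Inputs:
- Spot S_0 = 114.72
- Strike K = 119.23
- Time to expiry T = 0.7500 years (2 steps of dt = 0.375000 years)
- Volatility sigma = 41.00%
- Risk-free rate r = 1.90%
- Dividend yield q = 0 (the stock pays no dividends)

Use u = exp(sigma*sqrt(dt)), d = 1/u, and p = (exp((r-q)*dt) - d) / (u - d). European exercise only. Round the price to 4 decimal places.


Answer: Price = V(0,0) = 16.9640

Derivation:
dt = T/N = 0.375000
u = exp(sigma*sqrt(dt)) = 1.285404; d = 1/u = 0.777966
p = (exp((r-q)*dt) - d) / (u - d) = 0.451651
Discount per step: exp(-r*dt) = 0.992900
Stock lattice S(k, i) with i counting down-moves:
  k=0: S(0,0) = 114.7200
  k=1: S(1,0) = 147.4615; S(1,1) = 89.2482
  k=2: S(2,0) = 189.5475; S(2,1) = 114.7200; S(2,2) = 69.4321
Terminal payoffs V(N, i) = max(K - S_T, 0):
  V(2,0) = 0.000000; V(2,1) = 4.510000; V(2,2) = 49.797922
Backward induction: V(k, i) = exp(-r*dt) * [p * V(k+1, i) + (1-p) * V(k+1, i+1)].
  V(1,0) = exp(-r*dt) * [p*0.000000 + (1-p)*4.510000] = 2.455497
  V(1,1) = exp(-r*dt) * [p*4.510000 + (1-p)*49.797922] = 29.135267
  V(0,0) = exp(-r*dt) * [p*2.455497 + (1-p)*29.135267] = 16.964029


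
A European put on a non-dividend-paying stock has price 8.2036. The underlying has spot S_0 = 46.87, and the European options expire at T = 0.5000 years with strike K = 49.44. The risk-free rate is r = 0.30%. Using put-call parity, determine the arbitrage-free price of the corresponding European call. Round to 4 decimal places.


Put-call parity: C - P = S_0 * exp(-qT) - K * exp(-rT).
S_0 * exp(-qT) = 46.8700 * 1.00000000 = 46.87000000
K * exp(-rT) = 49.4400 * 0.99850112 = 49.36589559
C = P + S*exp(-qT) - K*exp(-rT)
C = 8.2036 + 46.87000000 - 49.36589559 = 5.7077

Answer: Call price = 5.7077


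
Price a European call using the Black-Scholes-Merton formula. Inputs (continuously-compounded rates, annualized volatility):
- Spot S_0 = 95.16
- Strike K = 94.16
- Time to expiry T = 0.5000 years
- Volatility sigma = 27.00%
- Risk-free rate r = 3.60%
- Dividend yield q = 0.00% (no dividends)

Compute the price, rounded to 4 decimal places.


Answer: Price = 8.5543

Derivation:
d1 = (ln(S/K) + (r - q + 0.5*sigma^2) * T) / (sigma * sqrt(T)) = 0.24507390
d2 = d1 - sigma * sqrt(T) = 0.05415507
exp(-rT) = 0.98216103; exp(-qT) = 1.00000000
C = S_0 * exp(-qT) * N(d1) - K * exp(-rT) * N(d2)
N(d1) = 0.59680039; N(d2) = 0.52159419
C = 95.1600 * 1.00000000 * 0.59680039 - 94.1600 * 0.98216103 * 0.52159419 = 8.5543


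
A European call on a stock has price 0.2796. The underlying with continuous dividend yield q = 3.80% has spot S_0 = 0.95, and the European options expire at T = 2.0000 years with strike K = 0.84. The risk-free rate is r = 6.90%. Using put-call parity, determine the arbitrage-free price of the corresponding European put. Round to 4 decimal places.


Answer: Put price = 0.1308

Derivation:
Put-call parity: C - P = S_0 * exp(-qT) - K * exp(-rT).
S_0 * exp(-qT) = 0.9500 * 0.92681621 = 0.88047540
K * exp(-rT) = 0.8400 * 0.87109869 = 0.73172290
P = C - S*exp(-qT) + K*exp(-rT)
P = 0.2796 - 0.88047540 + 0.73172290 = 0.1308


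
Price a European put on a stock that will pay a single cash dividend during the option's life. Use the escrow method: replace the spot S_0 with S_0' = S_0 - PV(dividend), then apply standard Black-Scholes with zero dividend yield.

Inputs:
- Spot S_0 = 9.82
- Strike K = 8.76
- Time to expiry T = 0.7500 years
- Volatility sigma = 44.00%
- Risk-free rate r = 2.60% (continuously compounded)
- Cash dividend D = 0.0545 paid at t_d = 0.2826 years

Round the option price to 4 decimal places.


PV(D) = D * exp(-r * t_d) = 0.0545 * 0.99267933 = 0.05410102
S_0' = S_0 - PV(D) = 9.8200 - 0.05410102 = 9.76589898
d1 = (ln(S_0'/K) + (r + sigma^2/2)*T) / (sigma*sqrt(T)) = 0.52696522
d2 = d1 - sigma*sqrt(T) = 0.14591404
exp(-rT) = 0.98068890
N(-d1) = 0.29910887; N(-d2) = 0.44199462
P = K * exp(-rT) * N(-d2) - S_0' * N(-d1) = 8.7600 * 0.98068890 * 0.44199462 - 9.76589898 * 0.29910887 = 0.8760

Answer: Price = 0.8760


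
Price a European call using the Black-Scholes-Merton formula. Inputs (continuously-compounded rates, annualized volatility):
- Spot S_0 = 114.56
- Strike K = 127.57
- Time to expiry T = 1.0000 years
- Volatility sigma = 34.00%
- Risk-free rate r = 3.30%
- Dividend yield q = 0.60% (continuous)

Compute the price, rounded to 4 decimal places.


Answer: Price = 11.6827

Derivation:
d1 = (ln(S/K) + (r - q + 0.5*sigma^2) * T) / (sigma * sqrt(T)) = -0.06696038
d2 = d1 - sigma * sqrt(T) = -0.40696038
exp(-rT) = 0.96753856; exp(-qT) = 0.99401796
C = S_0 * exp(-qT) * N(d1) - K * exp(-rT) * N(d2)
N(d1) = 0.47330662; N(d2) = 0.34201854
C = 114.5600 * 0.99401796 * 0.47330662 - 127.5700 * 0.96753856 * 0.34201854 = 11.6827


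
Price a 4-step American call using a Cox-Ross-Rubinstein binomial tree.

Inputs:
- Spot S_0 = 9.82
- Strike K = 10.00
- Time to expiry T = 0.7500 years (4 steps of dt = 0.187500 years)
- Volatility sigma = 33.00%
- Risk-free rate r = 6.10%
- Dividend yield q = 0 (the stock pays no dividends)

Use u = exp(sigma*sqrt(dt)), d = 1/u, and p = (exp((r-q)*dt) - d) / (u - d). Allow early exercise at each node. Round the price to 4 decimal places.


Answer: Price = V(0,0) = 1.2031

Derivation:
dt = T/N = 0.187500
u = exp(sigma*sqrt(dt)) = 1.153608; d = 1/u = 0.866846
p = (exp((r-q)*dt) - d) / (u - d) = 0.504451
Discount per step: exp(-r*dt) = 0.988628
Stock lattice S(k, i) with i counting down-moves:
  k=0: S(0,0) = 9.8200
  k=1: S(1,0) = 11.3284; S(1,1) = 8.5124
  k=2: S(2,0) = 13.0686; S(2,1) = 9.8200; S(2,2) = 7.3790
  k=3: S(3,0) = 15.0760; S(3,1) = 11.3284; S(3,2) = 8.5124; S(3,3) = 6.3964
  k=4: S(4,0) = 17.3918; S(4,1) = 13.0686; S(4,2) = 9.8200; S(4,3) = 7.3790; S(4,4) = 5.5447
Terminal payoffs V(N, i) = max(S_T - K, 0):
  V(4,0) = 7.391784; V(4,1) = 3.068562; V(4,2) = 0.000000; V(4,3) = 0.000000; V(4,4) = 0.000000
Backward induction: V(k, i) = exp(-r*dt) * [p * V(k+1, i) + (1-p) * V(k+1, i+1)]; then take max(V_cont, immediate exercise) for American.
  V(3,0) = exp(-r*dt) * [p*7.391784 + (1-p)*3.068562] = 5.189718; exercise = 5.075994; V(3,0) = max -> 5.189718
  V(3,1) = exp(-r*dt) * [p*3.068562 + (1-p)*0.000000] = 1.530336; exercise = 1.328428; V(3,1) = max -> 1.530336
  V(3,2) = exp(-r*dt) * [p*0.000000 + (1-p)*0.000000] = 0.000000; exercise = 0.000000; V(3,2) = max -> 0.000000
  V(3,3) = exp(-r*dt) * [p*0.000000 + (1-p)*0.000000] = 0.000000; exercise = 0.000000; V(3,3) = max -> 0.000000
  V(2,0) = exp(-r*dt) * [p*5.189718 + (1-p)*1.530336] = 3.337918; exercise = 3.068562; V(2,0) = max -> 3.337918
  V(2,1) = exp(-r*dt) * [p*1.530336 + (1-p)*0.000000] = 0.763200; exercise = 0.000000; V(2,1) = max -> 0.763200
  V(2,2) = exp(-r*dt) * [p*0.000000 + (1-p)*0.000000] = 0.000000; exercise = 0.000000; V(2,2) = max -> 0.000000
  V(1,0) = exp(-r*dt) * [p*3.337918 + (1-p)*0.763200] = 2.038570; exercise = 1.328428; V(1,0) = max -> 2.038570
  V(1,1) = exp(-r*dt) * [p*0.763200 + (1-p)*0.000000] = 0.380619; exercise = 0.000000; V(1,1) = max -> 0.380619
  V(0,0) = exp(-r*dt) * [p*2.038570 + (1-p)*0.380619] = 1.203134; exercise = 0.000000; V(0,0) = max -> 1.203134


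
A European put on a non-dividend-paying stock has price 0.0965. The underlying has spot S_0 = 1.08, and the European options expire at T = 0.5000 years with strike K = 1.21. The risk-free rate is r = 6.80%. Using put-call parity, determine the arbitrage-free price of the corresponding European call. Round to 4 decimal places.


Put-call parity: C - P = S_0 * exp(-qT) - K * exp(-rT).
S_0 * exp(-qT) = 1.0800 * 1.00000000 = 1.08000000
K * exp(-rT) = 1.2100 * 0.96657150 = 1.16955152
C = P + S*exp(-qT) - K*exp(-rT)
C = 0.0965 + 1.08000000 - 1.16955152 = 0.0069

Answer: Call price = 0.0069


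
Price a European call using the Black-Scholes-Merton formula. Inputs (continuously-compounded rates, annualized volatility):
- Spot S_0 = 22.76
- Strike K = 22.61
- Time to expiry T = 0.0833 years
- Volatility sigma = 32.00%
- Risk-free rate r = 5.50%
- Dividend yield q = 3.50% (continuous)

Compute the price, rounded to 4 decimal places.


d1 = (ln(S/K) + (r - q + 0.5*sigma^2) * T) / (sigma * sqrt(T)) = 0.13581219
d2 = d1 - sigma * sqrt(T) = 0.04345462
exp(-rT) = 0.99542898; exp(-qT) = 0.99708875
C = S_0 * exp(-qT) * N(d1) - K * exp(-rT) * N(d2)
N(d1) = 0.55401512; N(d2) = 0.51733043
C = 22.7600 * 0.99708875 * 0.55401512 - 22.6100 * 0.99542898 * 0.51733043 = 0.9293

Answer: Price = 0.9293


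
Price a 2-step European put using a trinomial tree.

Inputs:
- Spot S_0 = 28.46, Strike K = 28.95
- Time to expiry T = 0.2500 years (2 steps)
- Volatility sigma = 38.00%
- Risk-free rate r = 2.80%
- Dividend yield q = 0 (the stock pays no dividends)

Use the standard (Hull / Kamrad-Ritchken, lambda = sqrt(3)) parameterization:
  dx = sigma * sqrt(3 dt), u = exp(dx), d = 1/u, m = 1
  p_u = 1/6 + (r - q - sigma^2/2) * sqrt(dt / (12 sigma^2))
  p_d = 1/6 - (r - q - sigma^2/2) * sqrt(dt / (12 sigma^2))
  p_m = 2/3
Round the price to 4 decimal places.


dt = T/N = 0.125000; dx = sigma*sqrt(3*dt) = 0.232702
u = exp(dx) = 1.262005; d = 1/u = 0.792390
p_u = 0.154795, p_m = 0.666667, p_d = 0.178538
Discount per step: exp(-r*dt) = 0.996506
Stock lattice S(k, j) with j the centered position index:
  k=0: S(0,+0) = 28.4600
  k=1: S(1,-1) = 22.5514; S(1,+0) = 28.4600; S(1,+1) = 35.9167
  k=2: S(2,-2) = 17.8695; S(2,-1) = 22.5514; S(2,+0) = 28.4600; S(2,+1) = 35.9167; S(2,+2) = 45.3270
Terminal payoffs V(N, j) = max(K - S_T, 0):
  V(2,-2) = 11.080479; V(2,-1) = 6.398579; V(2,+0) = 0.490000; V(2,+1) = 0.000000; V(2,+2) = 0.000000
Backward induction: V(k, j) = exp(-r*dt) * [p_u * V(k+1, j+1) + p_m * V(k+1, j) + p_d * V(k+1, j-1)]
  V(1,-1) = exp(-r*dt) * [p_u*0.490000 + p_m*6.398579 + p_d*11.080479] = 6.297776
  V(1,+0) = exp(-r*dt) * [p_u*0.000000 + p_m*0.490000 + p_d*6.398579] = 1.463924
  V(1,+1) = exp(-r*dt) * [p_u*0.000000 + p_m*0.000000 + p_d*0.490000] = 0.087178
  V(0,+0) = exp(-r*dt) * [p_u*0.087178 + p_m*1.463924 + p_d*6.297776] = 2.106452

Answer: Price = V(0,0) = 2.1065


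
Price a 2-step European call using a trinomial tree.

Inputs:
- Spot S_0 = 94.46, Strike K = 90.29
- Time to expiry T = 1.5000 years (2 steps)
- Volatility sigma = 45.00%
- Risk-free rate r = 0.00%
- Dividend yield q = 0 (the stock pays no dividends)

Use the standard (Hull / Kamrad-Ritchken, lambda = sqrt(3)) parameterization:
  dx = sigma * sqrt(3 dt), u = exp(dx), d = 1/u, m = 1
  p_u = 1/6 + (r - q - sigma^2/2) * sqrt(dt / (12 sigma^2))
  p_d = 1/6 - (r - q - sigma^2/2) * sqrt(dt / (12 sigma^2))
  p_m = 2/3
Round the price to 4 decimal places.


dt = T/N = 0.750000; dx = sigma*sqrt(3*dt) = 0.675000
u = exp(dx) = 1.964033; d = 1/u = 0.509156
p_u = 0.110417, p_m = 0.666667, p_d = 0.222917
Discount per step: exp(-r*dt) = 1.000000
Stock lattice S(k, j) with j the centered position index:
  k=0: S(0,+0) = 94.4600
  k=1: S(1,-1) = 48.0949; S(1,+0) = 94.4600; S(1,+1) = 185.5226
  k=2: S(2,-2) = 24.4878; S(2,-1) = 48.0949; S(2,+0) = 94.4600; S(2,+1) = 185.5226; S(2,+2) = 364.3724
Terminal payoffs V(N, j) = max(S_T - K, 0):
  V(2,-2) = 0.000000; V(2,-1) = 0.000000; V(2,+0) = 4.170000; V(2,+1) = 95.232555; V(2,+2) = 274.082416
Backward induction: V(k, j) = exp(-r*dt) * [p_u * V(k+1, j+1) + p_m * V(k+1, j) + p_d * V(k+1, j-1)]
  V(1,-1) = exp(-r*dt) * [p_u*4.170000 + p_m*0.000000 + p_d*0.000000] = 0.460437
  V(1,+0) = exp(-r*dt) * [p_u*95.232555 + p_m*4.170000 + p_d*0.000000] = 13.295261
  V(1,+1) = exp(-r*dt) * [p_u*274.082416 + p_m*95.232555 + p_d*4.170000] = 94.681199
  V(0,+0) = exp(-r*dt) * [p_u*94.681199 + p_m*13.295261 + p_d*0.460437] = 19.420529

Answer: Price = V(0,0) = 19.4205


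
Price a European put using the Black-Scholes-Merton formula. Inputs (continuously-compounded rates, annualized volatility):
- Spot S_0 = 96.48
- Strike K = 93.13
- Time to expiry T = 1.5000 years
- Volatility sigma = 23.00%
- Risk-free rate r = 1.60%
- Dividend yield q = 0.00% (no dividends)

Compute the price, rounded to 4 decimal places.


Answer: Price = 7.9464

Derivation:
d1 = (ln(S/K) + (r - q + 0.5*sigma^2) * T) / (sigma * sqrt(T)) = 0.35149953
d2 = d1 - sigma * sqrt(T) = 0.06980821
exp(-rT) = 0.97628571; exp(-qT) = 1.00000000
P = K * exp(-rT) * N(-d2) - S_0 * exp(-qT) * N(-d1)
N(-d1) = 0.36260681; N(-d2) = 0.47217316
P = 93.1300 * 0.97628571 * 0.47217316 - 96.4800 * 1.00000000 * 0.36260681 = 7.9464


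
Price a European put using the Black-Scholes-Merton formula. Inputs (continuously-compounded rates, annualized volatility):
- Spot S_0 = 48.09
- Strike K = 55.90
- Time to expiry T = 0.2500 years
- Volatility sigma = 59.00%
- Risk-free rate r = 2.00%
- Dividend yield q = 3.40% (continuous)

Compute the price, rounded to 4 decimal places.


Answer: Price = 10.8251

Derivation:
d1 = (ln(S/K) + (r - q + 0.5*sigma^2) * T) / (sigma * sqrt(T)) = -0.37450042
d2 = d1 - sigma * sqrt(T) = -0.66950042
exp(-rT) = 0.99501248; exp(-qT) = 0.99153602
P = K * exp(-rT) * N(-d2) - S_0 * exp(-qT) * N(-d1)
N(-d1) = 0.64598398; N(-d2) = 0.74841184
P = 55.9000 * 0.99501248 * 0.74841184 - 48.0900 * 0.99153602 * 0.64598398 = 10.8251


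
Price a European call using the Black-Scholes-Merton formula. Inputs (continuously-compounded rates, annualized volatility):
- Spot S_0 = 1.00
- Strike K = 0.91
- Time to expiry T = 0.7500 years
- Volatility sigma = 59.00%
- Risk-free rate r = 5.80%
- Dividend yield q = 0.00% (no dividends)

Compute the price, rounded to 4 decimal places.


d1 = (ln(S/K) + (r - q + 0.5*sigma^2) * T) / (sigma * sqrt(T)) = 0.52518947
d2 = d1 - sigma * sqrt(T) = 0.01423448
exp(-rT) = 0.95743255; exp(-qT) = 1.00000000
C = S_0 * exp(-qT) * N(d1) - K * exp(-rT) * N(d2)
N(d1) = 0.70027426; N(d2) = 0.50567854
C = 1.0000 * 1.00000000 * 0.70027426 - 0.9100 * 0.95743255 * 0.50567854 = 0.2597

Answer: Price = 0.2597


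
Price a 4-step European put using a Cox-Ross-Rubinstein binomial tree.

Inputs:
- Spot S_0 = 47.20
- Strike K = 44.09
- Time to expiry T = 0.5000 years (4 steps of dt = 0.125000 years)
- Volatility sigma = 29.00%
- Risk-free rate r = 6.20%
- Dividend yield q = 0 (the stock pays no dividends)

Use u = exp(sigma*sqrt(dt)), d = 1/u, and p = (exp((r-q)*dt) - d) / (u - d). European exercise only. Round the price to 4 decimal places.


Answer: Price = V(0,0) = 2.0007

Derivation:
dt = T/N = 0.125000
u = exp(sigma*sqrt(dt)) = 1.107971; d = 1/u = 0.902551
p = (exp((r-q)*dt) - d) / (u - d) = 0.512264
Discount per step: exp(-r*dt) = 0.992280
Stock lattice S(k, i) with i counting down-moves:
  k=0: S(0,0) = 47.2000
  k=1: S(1,0) = 52.2962; S(1,1) = 42.6004
  k=2: S(2,0) = 57.9427; S(2,1) = 47.2000; S(2,2) = 38.4490
  k=3: S(3,0) = 64.1989; S(3,1) = 52.2962; S(3,2) = 42.6004; S(3,3) = 34.7022
  k=4: S(4,0) = 71.1305; S(4,1) = 57.9427; S(4,2) = 47.2000; S(4,3) = 38.4490; S(4,4) = 31.3205
Terminal payoffs V(N, i) = max(K - S_T, 0):
  V(4,0) = 0.000000; V(4,1) = 0.000000; V(4,2) = 0.000000; V(4,3) = 5.640991; V(4,4) = 12.769527
Backward induction: V(k, i) = exp(-r*dt) * [p * V(k+1, i) + (1-p) * V(k+1, i+1)].
  V(3,0) = exp(-r*dt) * [p*0.000000 + (1-p)*0.000000] = 0.000000
  V(3,1) = exp(-r*dt) * [p*0.000000 + (1-p)*0.000000] = 0.000000
  V(3,2) = exp(-r*dt) * [p*0.000000 + (1-p)*5.640991] = 2.730075
  V(3,3) = exp(-r*dt) * [p*5.640991 + (1-p)*12.769527] = 9.047445
  V(2,0) = exp(-r*dt) * [p*0.000000 + (1-p)*0.000000] = 0.000000
  V(2,1) = exp(-r*dt) * [p*0.000000 + (1-p)*2.730075] = 1.321276
  V(2,2) = exp(-r*dt) * [p*2.730075 + (1-p)*9.047445] = 5.766421
  V(1,0) = exp(-r*dt) * [p*0.000000 + (1-p)*1.321276] = 0.639459
  V(1,1) = exp(-r*dt) * [p*1.321276 + (1-p)*5.766421] = 3.462396
  V(0,0) = exp(-r*dt) * [p*0.639459 + (1-p)*3.462396] = 2.000741


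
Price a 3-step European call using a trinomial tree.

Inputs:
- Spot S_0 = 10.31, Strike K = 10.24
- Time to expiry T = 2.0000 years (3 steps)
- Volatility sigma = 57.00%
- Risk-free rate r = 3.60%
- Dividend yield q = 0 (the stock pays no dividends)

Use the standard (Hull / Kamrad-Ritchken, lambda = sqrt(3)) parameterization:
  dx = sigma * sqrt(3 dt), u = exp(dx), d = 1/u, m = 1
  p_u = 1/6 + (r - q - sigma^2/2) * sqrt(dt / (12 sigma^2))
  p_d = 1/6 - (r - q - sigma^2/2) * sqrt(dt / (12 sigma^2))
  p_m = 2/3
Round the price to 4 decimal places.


dt = T/N = 0.666667; dx = sigma*sqrt(3*dt) = 0.806102
u = exp(dx) = 2.239162; d = 1/u = 0.446596
p_u = 0.114378, p_m = 0.666667, p_d = 0.218955
Discount per step: exp(-r*dt) = 0.976286
Stock lattice S(k, j) with j the centered position index:
  k=0: S(0,+0) = 10.3100
  k=1: S(1,-1) = 4.6044; S(1,+0) = 10.3100; S(1,+1) = 23.0858
  k=2: S(2,-2) = 2.0563; S(2,-1) = 4.6044; S(2,+0) = 10.3100; S(2,+1) = 23.0858; S(2,+2) = 51.6928
  k=3: S(3,-3) = 0.9183; S(3,-2) = 2.0563; S(3,-1) = 4.6044; S(3,+0) = 10.3100; S(3,+1) = 23.0858; S(3,+2) = 51.6928; S(3,+3) = 115.7485
Terminal payoffs V(N, j) = max(S_T - K, 0):
  V(3,-3) = 0.000000; V(3,-2) = 0.000000; V(3,-1) = 0.000000; V(3,+0) = 0.070000; V(3,+1) = 12.845761; V(3,+2) = 41.452761; V(3,+3) = 105.508472
Backward induction: V(k, j) = exp(-r*dt) * [p_u * V(k+1, j+1) + p_m * V(k+1, j) + p_d * V(k+1, j-1)]
  V(2,-2) = exp(-r*dt) * [p_u*0.000000 + p_m*0.000000 + p_d*0.000000] = 0.000000
  V(2,-1) = exp(-r*dt) * [p_u*0.070000 + p_m*0.000000 + p_d*0.000000] = 0.007817
  V(2,+0) = exp(-r*dt) * [p_u*12.845761 + p_m*0.070000 + p_d*0.000000] = 1.479989
  V(2,+1) = exp(-r*dt) * [p_u*41.452761 + p_m*12.845761 + p_d*0.070000] = 13.004566
  V(2,+2) = exp(-r*dt) * [p_u*105.508472 + p_m*41.452761 + p_d*12.845761] = 41.507439
  V(1,-1) = exp(-r*dt) * [p_u*1.479989 + p_m*0.007817 + p_d*0.000000] = 0.170351
  V(1,+0) = exp(-r*dt) * [p_u*13.004566 + p_m*1.479989 + p_d*0.007817] = 2.417095
  V(1,+1) = exp(-r*dt) * [p_u*41.507439 + p_m*13.004566 + p_d*1.479989] = 13.415434
  V(0,+0) = exp(-r*dt) * [p_u*13.415434 + p_m*2.417095 + p_d*0.170351] = 3.107641

Answer: Price = V(0,0) = 3.1076


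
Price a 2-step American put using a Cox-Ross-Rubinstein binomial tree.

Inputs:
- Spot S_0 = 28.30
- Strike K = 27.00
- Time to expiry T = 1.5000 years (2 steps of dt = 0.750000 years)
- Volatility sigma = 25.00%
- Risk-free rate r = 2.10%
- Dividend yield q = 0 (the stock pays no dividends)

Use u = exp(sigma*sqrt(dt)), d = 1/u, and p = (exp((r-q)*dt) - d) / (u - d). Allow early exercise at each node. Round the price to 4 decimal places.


Answer: Price = V(0,0) = 2.2440

Derivation:
dt = T/N = 0.750000
u = exp(sigma*sqrt(dt)) = 1.241731; d = 1/u = 0.805327
p = (exp((r-q)*dt) - d) / (u - d) = 0.482460
Discount per step: exp(-r*dt) = 0.984373
Stock lattice S(k, i) with i counting down-moves:
  k=0: S(0,0) = 28.3000
  k=1: S(1,0) = 35.1410; S(1,1) = 22.7908
  k=2: S(2,0) = 43.6357; S(2,1) = 28.3000; S(2,2) = 18.3540
Terminal payoffs V(N, i) = max(K - S_T, 0):
  V(2,0) = 0.000000; V(2,1) = 0.000000; V(2,2) = 8.645971
Backward induction: V(k, i) = exp(-r*dt) * [p * V(k+1, i) + (1-p) * V(k+1, i+1)]; then take max(V_cont, immediate exercise) for American.
  V(1,0) = exp(-r*dt) * [p*0.000000 + (1-p)*0.000000] = 0.000000; exercise = 0.000000; V(1,0) = max -> 0.000000
  V(1,1) = exp(-r*dt) * [p*0.000000 + (1-p)*8.645971] = 4.404712; exercise = 4.209234; V(1,1) = max -> 4.404712
  V(0,0) = exp(-r*dt) * [p*0.000000 + (1-p)*4.404712] = 2.243992; exercise = 0.000000; V(0,0) = max -> 2.243992


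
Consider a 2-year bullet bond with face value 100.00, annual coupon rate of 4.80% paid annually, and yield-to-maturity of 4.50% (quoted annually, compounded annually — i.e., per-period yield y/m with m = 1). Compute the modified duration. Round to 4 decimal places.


Answer: Modified duration = 1.8702

Derivation:
Coupon per period c = face * coupon_rate / m = 4.800000
Periods per year m = 1; per-period yield y/m = 0.045000
Number of cashflows N = 2
Cashflows (t years, CF_t, discount factor 1/(1+y/m)^(m*t), PV):
  t = 1.0000: CF_t = 4.800000, DF = 0.956938, PV = 4.593301
  t = 2.0000: CF_t = 104.800000, DF = 0.915730, PV = 95.968499
Price P = sum_t PV_t = 100.561800
First compute Macaulay numerator sum_t t * PV_t:
  t * PV_t at t = 1.0000: 4.593301
  t * PV_t at t = 2.0000: 191.936998
Macaulay duration D = 196.530299 / 100.561800 = 1.954324
Modified duration = D / (1 + y/m) = 1.954324 / (1 + 0.045000) = 1.870166


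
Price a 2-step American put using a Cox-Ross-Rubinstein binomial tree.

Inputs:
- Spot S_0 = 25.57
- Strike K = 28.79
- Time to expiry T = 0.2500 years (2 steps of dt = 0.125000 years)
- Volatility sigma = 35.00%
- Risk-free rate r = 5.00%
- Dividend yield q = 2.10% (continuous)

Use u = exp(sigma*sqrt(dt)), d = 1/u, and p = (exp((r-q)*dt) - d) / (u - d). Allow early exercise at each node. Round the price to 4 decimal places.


dt = T/N = 0.125000
u = exp(sigma*sqrt(dt)) = 1.131726; d = 1/u = 0.883606
p = (exp((r-q)*dt) - d) / (u - d) = 0.483740
Discount per step: exp(-r*dt) = 0.993769
Stock lattice S(k, i) with i counting down-moves:
  k=0: S(0,0) = 25.5700
  k=1: S(1,0) = 28.9382; S(1,1) = 22.5938
  k=2: S(2,0) = 32.7501; S(2,1) = 25.5700; S(2,2) = 19.9640
Terminal payoffs V(N, i) = max(K - S_T, 0):
  V(2,0) = 0.000000; V(2,1) = 3.220000; V(2,2) = 8.825965
Backward induction: V(k, i) = exp(-r*dt) * [p * V(k+1, i) + (1-p) * V(k+1, i+1)]; then take max(V_cont, immediate exercise) for American.
  V(1,0) = exp(-r*dt) * [p*0.000000 + (1-p)*3.220000] = 1.652000; exercise = 0.000000; V(1,0) = max -> 1.652000
  V(1,1) = exp(-r*dt) * [p*3.220000 + (1-p)*8.825965] = 6.076042; exercise = 6.196187; V(1,1) = max -> 6.196187
  V(0,0) = exp(-r*dt) * [p*1.652000 + (1-p)*6.196187] = 3.973073; exercise = 3.220000; V(0,0) = max -> 3.973073

Answer: Price = V(0,0) = 3.9731


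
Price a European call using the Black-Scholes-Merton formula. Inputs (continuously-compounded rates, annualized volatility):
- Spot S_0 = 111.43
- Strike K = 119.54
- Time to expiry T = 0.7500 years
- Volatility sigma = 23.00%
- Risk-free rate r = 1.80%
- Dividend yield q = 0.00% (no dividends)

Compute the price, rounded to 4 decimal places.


d1 = (ln(S/K) + (r - q + 0.5*sigma^2) * T) / (sigma * sqrt(T)) = -0.18533924
d2 = d1 - sigma * sqrt(T) = -0.38452508
exp(-rT) = 0.98659072; exp(-qT) = 1.00000000
C = S_0 * exp(-qT) * N(d1) - K * exp(-rT) * N(d2)
N(d1) = 0.42648148; N(d2) = 0.35029466
C = 111.4300 * 1.00000000 * 0.42648148 - 119.5400 * 0.98659072 * 0.35029466 = 6.2101

Answer: Price = 6.2101


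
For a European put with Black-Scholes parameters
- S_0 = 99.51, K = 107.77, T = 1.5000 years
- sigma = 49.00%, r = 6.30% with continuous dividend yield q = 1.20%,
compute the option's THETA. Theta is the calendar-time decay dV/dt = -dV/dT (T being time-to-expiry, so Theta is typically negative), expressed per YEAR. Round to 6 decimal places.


Answer: Theta = -4.089008

Derivation:
d1 = 0.2946616436; d2 = -0.3054633434
phi(d1) = 0.3819936570; exp(-qT) = 0.9821610324; exp(-rT) = 0.9098277346
Theta = -S*exp(-qT)*phi(d1)*sigma/(2*sqrt(T)) + r*K*exp(-rT)*N(-d2) - q*S*exp(-qT)*N(-d1)
N(-d1) = 0.3841261834; N(-d2) = 0.6199933578; sqrt(T) = 1.2247448714
Term 1 = -99.5100 * 0.9821610324 * 0.3819936570 * 0.4900 / (2 * 1.2247448714) = -7.4683735458
Term 2 = 0.0630 * 107.7700 * 0.9098277346 * 0.6199933578 = 3.8298753607
Term 3 = -0.0120 * 99.5100 * 0.9821610324 * 0.3841261834 = -0.4505101529
Theta = -7.4683735458 + (3.8298753607) + (-0.4505101529) = -4.089008


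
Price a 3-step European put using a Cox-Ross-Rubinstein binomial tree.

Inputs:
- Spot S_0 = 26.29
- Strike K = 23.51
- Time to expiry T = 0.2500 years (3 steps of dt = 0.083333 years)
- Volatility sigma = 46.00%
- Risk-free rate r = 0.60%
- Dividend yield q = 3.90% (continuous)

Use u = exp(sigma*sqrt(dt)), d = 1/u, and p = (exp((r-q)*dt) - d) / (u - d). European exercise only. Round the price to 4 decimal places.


dt = T/N = 0.083333
u = exp(sigma*sqrt(dt)) = 1.142011; d = 1/u = 0.875648
p = (exp((r-q)*dt) - d) / (u - d) = 0.456541
Discount per step: exp(-r*dt) = 0.999500
Stock lattice S(k, i) with i counting down-moves:
  k=0: S(0,0) = 26.2900
  k=1: S(1,0) = 30.0235; S(1,1) = 23.0208
  k=2: S(2,0) = 34.2871; S(2,1) = 26.2900; S(2,2) = 20.1581
  k=3: S(3,0) = 39.1563; S(3,1) = 30.0235; S(3,2) = 23.0208; S(3,3) = 17.6514
Terminal payoffs V(N, i) = max(K - S_T, 0):
  V(3,0) = 0.000000; V(3,1) = 0.000000; V(3,2) = 0.489202; V(3,3) = 5.858567
Backward induction: V(k, i) = exp(-r*dt) * [p * V(k+1, i) + (1-p) * V(k+1, i+1)].
  V(2,0) = exp(-r*dt) * [p*0.000000 + (1-p)*0.000000] = 0.000000
  V(2,1) = exp(-r*dt) * [p*0.000000 + (1-p)*0.489202] = 0.265728
  V(2,2) = exp(-r*dt) * [p*0.489202 + (1-p)*5.858567] = 3.405529
  V(1,0) = exp(-r*dt) * [p*0.000000 + (1-p)*0.265728] = 0.144340
  V(1,1) = exp(-r*dt) * [p*0.265728 + (1-p)*3.405529] = 1.971095
  V(0,0) = exp(-r*dt) * [p*0.144340 + (1-p)*1.971095] = 1.136538

Answer: Price = V(0,0) = 1.1365


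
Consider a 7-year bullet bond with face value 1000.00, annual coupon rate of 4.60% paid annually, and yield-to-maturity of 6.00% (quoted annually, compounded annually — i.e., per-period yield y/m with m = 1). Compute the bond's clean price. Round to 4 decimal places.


Coupon per period c = face * coupon_rate / m = 46.000000
Periods per year m = 1; per-period yield y/m = 0.060000
Number of cashflows N = 7
Cashflows (t years, CF_t, discount factor 1/(1+y/m)^(m*t), PV):
  t = 1.0000: CF_t = 46.000000, DF = 0.943396, PV = 43.396226
  t = 2.0000: CF_t = 46.000000, DF = 0.889996, PV = 40.939836
  t = 3.0000: CF_t = 46.000000, DF = 0.839619, PV = 38.622487
  t = 4.0000: CF_t = 46.000000, DF = 0.792094, PV = 36.436309
  t = 5.0000: CF_t = 46.000000, DF = 0.747258, PV = 34.373876
  t = 6.0000: CF_t = 46.000000, DF = 0.704961, PV = 32.428185
  t = 7.0000: CF_t = 1046.000000, DF = 0.665057, PV = 695.649741
Price P = sum_t PV_t = 921.846660

Answer: Price = 921.8467


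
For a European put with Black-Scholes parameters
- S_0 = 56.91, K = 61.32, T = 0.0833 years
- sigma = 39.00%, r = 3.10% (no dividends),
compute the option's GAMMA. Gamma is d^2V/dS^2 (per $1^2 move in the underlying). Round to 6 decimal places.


d1 = -0.5838420300; d2 = -0.6964028136
phi(d1) = 0.3364269331; exp(-qT) = 1.0000000000; exp(-rT) = 0.9974210313
Gamma = exp(-qT) * phi(d1) / (S * sigma * sqrt(T)) = 1.0000000000 * 0.3364269331 / (56.9100 * 0.3900 * 0.2886173938) = 0.052519

Answer: Gamma = 0.052519


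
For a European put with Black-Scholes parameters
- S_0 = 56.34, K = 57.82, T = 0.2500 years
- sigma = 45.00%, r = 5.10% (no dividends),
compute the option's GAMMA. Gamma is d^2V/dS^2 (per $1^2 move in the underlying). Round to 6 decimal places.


d1 = 0.0539223372; d2 = -0.1710776628
phi(d1) = 0.3983627158; exp(-qT) = 1.0000000000; exp(-rT) = 0.9873309369
Gamma = exp(-qT) * phi(d1) / (S * sigma * sqrt(T)) = 1.0000000000 * 0.3983627158 / (56.3400 * 0.4500 * 0.5000000000) = 0.031425

Answer: Gamma = 0.031425


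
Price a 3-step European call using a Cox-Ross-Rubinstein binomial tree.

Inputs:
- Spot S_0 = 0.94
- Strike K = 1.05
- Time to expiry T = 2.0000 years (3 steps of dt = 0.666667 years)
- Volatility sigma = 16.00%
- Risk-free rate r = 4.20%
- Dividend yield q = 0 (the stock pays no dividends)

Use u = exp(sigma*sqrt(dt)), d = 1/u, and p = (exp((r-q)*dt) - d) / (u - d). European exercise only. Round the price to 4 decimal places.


dt = T/N = 0.666667
u = exp(sigma*sqrt(dt)) = 1.139557; d = 1/u = 0.877534
p = (exp((r-q)*dt) - d) / (u - d) = 0.575758
Discount per step: exp(-r*dt) = 0.972388
Stock lattice S(k, i) with i counting down-moves:
  k=0: S(0,0) = 0.9400
  k=1: S(1,0) = 1.0712; S(1,1) = 0.8249
  k=2: S(2,0) = 1.2207; S(2,1) = 0.9400; S(2,2) = 0.7239
  k=3: S(3,0) = 1.3910; S(3,1) = 1.0712; S(3,2) = 0.8249; S(3,3) = 0.6352
Terminal payoffs V(N, i) = max(S_T - K, 0):
  V(3,0) = 0.341028; V(3,1) = 0.021183; V(3,2) = 0.000000; V(3,3) = 0.000000
Backward induction: V(k, i) = exp(-r*dt) * [p * V(k+1, i) + (1-p) * V(k+1, i+1)].
  V(2,0) = exp(-r*dt) * [p*0.341028 + (1-p)*0.021183] = 0.199667
  V(2,1) = exp(-r*dt) * [p*0.021183 + (1-p)*0.000000] = 0.011860
  V(2,2) = exp(-r*dt) * [p*0.000000 + (1-p)*0.000000] = 0.000000
  V(1,0) = exp(-r*dt) * [p*0.199667 + (1-p)*0.011860] = 0.116678
  V(1,1) = exp(-r*dt) * [p*0.011860 + (1-p)*0.000000] = 0.006640
  V(0,0) = exp(-r*dt) * [p*0.116678 + (1-p)*0.006640] = 0.068062

Answer: Price = V(0,0) = 0.0681


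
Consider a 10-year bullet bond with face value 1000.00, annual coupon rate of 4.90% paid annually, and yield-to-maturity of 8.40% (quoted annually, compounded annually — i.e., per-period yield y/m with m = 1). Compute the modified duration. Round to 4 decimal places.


Coupon per period c = face * coupon_rate / m = 49.000000
Periods per year m = 1; per-period yield y/m = 0.084000
Number of cashflows N = 10
Cashflows (t years, CF_t, discount factor 1/(1+y/m)^(m*t), PV):
  t = 1.0000: CF_t = 49.000000, DF = 0.922509, PV = 45.202952
  t = 2.0000: CF_t = 49.000000, DF = 0.851023, PV = 41.700140
  t = 3.0000: CF_t = 49.000000, DF = 0.785077, PV = 38.468764
  t = 4.0000: CF_t = 49.000000, DF = 0.724241, PV = 35.487790
  t = 5.0000: CF_t = 49.000000, DF = 0.668119, PV = 32.737813
  t = 6.0000: CF_t = 49.000000, DF = 0.616346, PV = 30.200935
  t = 7.0000: CF_t = 49.000000, DF = 0.568585, PV = 27.860641
  t = 8.0000: CF_t = 49.000000, DF = 0.524524, PV = 25.701698
  t = 9.0000: CF_t = 49.000000, DF = 0.483879, PV = 23.710054
  t = 10.0000: CF_t = 1049.000000, DF = 0.446383, PV = 468.255262
Price P = sum_t PV_t = 769.326049
First compute Macaulay numerator sum_t t * PV_t:
  t * PV_t at t = 1.0000: 45.202952
  t * PV_t at t = 2.0000: 83.400280
  t * PV_t at t = 3.0000: 115.406292
  t * PV_t at t = 4.0000: 141.951159
  t * PV_t at t = 5.0000: 163.689067
  t * PV_t at t = 6.0000: 181.205609
  t * PV_t at t = 7.0000: 195.024487
  t * PV_t at t = 8.0000: 205.613587
  t * PV_t at t = 9.0000: 213.390485
  t * PV_t at t = 10.0000: 4682.552617
Macaulay duration D = 6027.436536 / 769.326049 = 7.834697
Modified duration = D / (1 + y/m) = 7.834697 / (1 + 0.084000) = 7.227580

Answer: Modified duration = 7.2276


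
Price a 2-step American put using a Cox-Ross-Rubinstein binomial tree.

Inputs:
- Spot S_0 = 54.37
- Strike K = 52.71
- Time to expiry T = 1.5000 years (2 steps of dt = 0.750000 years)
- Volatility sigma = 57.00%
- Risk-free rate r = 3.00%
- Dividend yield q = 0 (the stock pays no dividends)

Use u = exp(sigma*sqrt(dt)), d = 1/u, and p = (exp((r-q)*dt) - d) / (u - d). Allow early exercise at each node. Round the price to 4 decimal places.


dt = T/N = 0.750000
u = exp(sigma*sqrt(dt)) = 1.638260; d = 1/u = 0.610404
p = (exp((r-q)*dt) - d) / (u - d) = 0.401176
Discount per step: exp(-r*dt) = 0.977751
Stock lattice S(k, i) with i counting down-moves:
  k=0: S(0,0) = 54.3700
  k=1: S(1,0) = 89.0722; S(1,1) = 33.1877
  k=2: S(2,0) = 145.9234; S(2,1) = 54.3700; S(2,2) = 20.2579
Terminal payoffs V(N, i) = max(K - S_T, 0):
  V(2,0) = 0.000000; V(2,1) = 0.000000; V(2,2) = 32.452126
Backward induction: V(k, i) = exp(-r*dt) * [p * V(k+1, i) + (1-p) * V(k+1, i+1)]; then take max(V_cont, immediate exercise) for American.
  V(1,0) = exp(-r*dt) * [p*0.000000 + (1-p)*0.000000] = 0.000000; exercise = 0.000000; V(1,0) = max -> 0.000000
  V(1,1) = exp(-r*dt) * [p*0.000000 + (1-p)*32.452126] = 19.000746; exercise = 19.522342; V(1,1) = max -> 19.522342
  V(0,0) = exp(-r*dt) * [p*0.000000 + (1-p)*19.522342] = 11.430347; exercise = 0.000000; V(0,0) = max -> 11.430347

Answer: Price = V(0,0) = 11.4303


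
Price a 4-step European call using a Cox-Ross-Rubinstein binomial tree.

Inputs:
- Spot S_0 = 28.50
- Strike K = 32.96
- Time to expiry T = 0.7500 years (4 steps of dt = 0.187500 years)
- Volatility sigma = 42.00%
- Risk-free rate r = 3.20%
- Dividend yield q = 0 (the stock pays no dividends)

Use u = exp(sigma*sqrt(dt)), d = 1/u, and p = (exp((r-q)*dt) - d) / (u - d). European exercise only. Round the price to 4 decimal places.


dt = T/N = 0.187500
u = exp(sigma*sqrt(dt)) = 1.199453; d = 1/u = 0.833714
p = (exp((r-q)*dt) - d) / (u - d) = 0.471113
Discount per step: exp(-r*dt) = 0.994018
Stock lattice S(k, i) with i counting down-moves:
  k=0: S(0,0) = 28.5000
  k=1: S(1,0) = 34.1844; S(1,1) = 23.7608
  k=2: S(2,0) = 41.0026; S(2,1) = 28.5000; S(2,2) = 19.8097
  k=3: S(3,0) = 49.1806; S(3,1) = 34.1844; S(3,2) = 23.7608; S(3,3) = 16.5156
  k=4: S(4,0) = 58.9899; S(4,1) = 41.0026; S(4,2) = 28.5000; S(4,3) = 19.8097; S(4,4) = 13.7693
Terminal payoffs V(N, i) = max(S_T - K, 0):
  V(4,0) = 26.029852; V(4,1) = 8.042570; V(4,2) = 0.000000; V(4,3) = 0.000000; V(4,4) = 0.000000
Backward induction: V(k, i) = exp(-r*dt) * [p * V(k+1, i) + (1-p) * V(k+1, i+1)].
  V(3,0) = exp(-r*dt) * [p*26.029852 + (1-p)*8.042570] = 16.417810
  V(3,1) = exp(-r*dt) * [p*8.042570 + (1-p)*0.000000] = 3.766294
  V(3,2) = exp(-r*dt) * [p*0.000000 + (1-p)*0.000000] = 0.000000
  V(3,3) = exp(-r*dt) * [p*0.000000 + (1-p)*0.000000] = 0.000000
  V(2,0) = exp(-r*dt) * [p*16.417810 + (1-p)*3.766294] = 9.668403
  V(2,1) = exp(-r*dt) * [p*3.766294 + (1-p)*0.000000] = 1.763736
  V(2,2) = exp(-r*dt) * [p*0.000000 + (1-p)*0.000000] = 0.000000
  V(1,0) = exp(-r*dt) * [p*9.668403 + (1-p)*1.763736] = 5.454900
  V(1,1) = exp(-r*dt) * [p*1.763736 + (1-p)*0.000000] = 0.825948
  V(0,0) = exp(-r*dt) * [p*5.454900 + (1-p)*0.825948] = 2.988721

Answer: Price = V(0,0) = 2.9887


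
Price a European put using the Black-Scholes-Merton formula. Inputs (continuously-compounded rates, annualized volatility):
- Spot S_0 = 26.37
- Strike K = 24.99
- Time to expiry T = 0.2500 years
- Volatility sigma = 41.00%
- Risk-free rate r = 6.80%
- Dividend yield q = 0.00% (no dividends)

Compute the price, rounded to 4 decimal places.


d1 = (ln(S/K) + (r - q + 0.5*sigma^2) * T) / (sigma * sqrt(T)) = 0.44762808
d2 = d1 - sigma * sqrt(T) = 0.24262808
exp(-rT) = 0.98314368; exp(-qT) = 1.00000000
P = K * exp(-rT) * N(-d2) - S_0 * exp(-qT) * N(-d1)
N(-d1) = 0.32721082; N(-d2) = 0.40414676
P = 24.9900 * 0.98314368 * 0.40414676 - 26.3700 * 1.00000000 * 0.32721082 = 1.3008

Answer: Price = 1.3008


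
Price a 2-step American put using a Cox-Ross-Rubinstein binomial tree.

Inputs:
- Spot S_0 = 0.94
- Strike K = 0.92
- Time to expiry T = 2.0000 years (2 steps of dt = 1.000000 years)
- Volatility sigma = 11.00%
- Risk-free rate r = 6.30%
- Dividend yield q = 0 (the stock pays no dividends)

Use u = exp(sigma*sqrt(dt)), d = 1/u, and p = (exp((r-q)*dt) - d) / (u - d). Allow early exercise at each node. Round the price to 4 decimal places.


Answer: Price = V(0,0) = 0.0170

Derivation:
dt = T/N = 1.000000
u = exp(sigma*sqrt(dt)) = 1.116278; d = 1/u = 0.895834
p = (exp((r-q)*dt) - d) / (u - d) = 0.767509
Discount per step: exp(-r*dt) = 0.938943
Stock lattice S(k, i) with i counting down-moves:
  k=0: S(0,0) = 0.9400
  k=1: S(1,0) = 1.0493; S(1,1) = 0.8421
  k=2: S(2,0) = 1.1713; S(2,1) = 0.9400; S(2,2) = 0.7544
Terminal payoffs V(N, i) = max(K - S_T, 0):
  V(2,0) = 0.000000; V(2,1) = 0.000000; V(2,2) = 0.165632
Backward induction: V(k, i) = exp(-r*dt) * [p * V(k+1, i) + (1-p) * V(k+1, i+1)]; then take max(V_cont, immediate exercise) for American.
  V(1,0) = exp(-r*dt) * [p*0.000000 + (1-p)*0.000000] = 0.000000; exercise = 0.000000; V(1,0) = max -> 0.000000
  V(1,1) = exp(-r*dt) * [p*0.000000 + (1-p)*0.165632] = 0.036157; exercise = 0.077916; V(1,1) = max -> 0.077916
  V(0,0) = exp(-r*dt) * [p*0.000000 + (1-p)*0.077916] = 0.017009; exercise = 0.000000; V(0,0) = max -> 0.017009


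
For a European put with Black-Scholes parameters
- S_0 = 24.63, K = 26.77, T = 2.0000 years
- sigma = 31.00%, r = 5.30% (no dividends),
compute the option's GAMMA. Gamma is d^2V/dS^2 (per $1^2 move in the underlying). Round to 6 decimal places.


d1 = 0.2709435985; d2 = -0.1674626059
phi(d1) = 0.3845645015; exp(-qT) = 1.0000000000; exp(-rT) = 0.8994246481
Gamma = exp(-qT) * phi(d1) / (S * sigma * sqrt(T)) = 1.0000000000 * 0.3845645015 / (24.6300 * 0.3100 * 1.4142135624) = 0.035615

Answer: Gamma = 0.035615
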